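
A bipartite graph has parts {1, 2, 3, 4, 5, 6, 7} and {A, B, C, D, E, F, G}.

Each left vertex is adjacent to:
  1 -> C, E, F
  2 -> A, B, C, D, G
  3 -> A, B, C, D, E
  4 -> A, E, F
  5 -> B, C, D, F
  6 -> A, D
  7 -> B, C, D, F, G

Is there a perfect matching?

Yes

For example, pair 1-C, 2-A, 3-E, 4-F, 5-B, 6-D, 7-G.
Every left vertex is matched, so this is a perfect matching.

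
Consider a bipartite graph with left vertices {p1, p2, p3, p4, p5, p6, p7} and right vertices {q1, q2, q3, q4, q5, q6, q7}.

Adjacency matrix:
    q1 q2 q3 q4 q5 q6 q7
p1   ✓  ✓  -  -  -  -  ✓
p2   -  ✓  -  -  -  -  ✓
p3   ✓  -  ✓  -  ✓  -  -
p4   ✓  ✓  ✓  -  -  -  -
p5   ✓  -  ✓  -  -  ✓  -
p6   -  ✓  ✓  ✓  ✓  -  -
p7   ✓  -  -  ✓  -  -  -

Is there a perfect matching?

For example, pair p1→q1, p2→q7, p3→q5, p4→q3, p5→q6, p6→q2, p7→q4.
Every left vertex is matched, so this is a perfect matching.

Yes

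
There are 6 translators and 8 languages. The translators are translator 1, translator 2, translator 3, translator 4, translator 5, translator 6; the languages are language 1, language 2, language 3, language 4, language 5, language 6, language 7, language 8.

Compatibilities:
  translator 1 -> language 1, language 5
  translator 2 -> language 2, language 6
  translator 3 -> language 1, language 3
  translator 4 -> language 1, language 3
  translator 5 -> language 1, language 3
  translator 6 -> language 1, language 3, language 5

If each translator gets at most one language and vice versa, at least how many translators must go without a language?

2

One maximum matching: translator 1→language 5, translator 2→language 6, translator 3→language 3, translator 4→language 1.
The set {translator 1, translator 3, translator 4, translator 5, translator 6} has only 3 neighbours ({language 1, language 3, language 5}), so by Hall's theorem at most 4 of the 6 translators can be matched.
That matches 4 of the 6, leaving 2 unmatched; no matching can do better.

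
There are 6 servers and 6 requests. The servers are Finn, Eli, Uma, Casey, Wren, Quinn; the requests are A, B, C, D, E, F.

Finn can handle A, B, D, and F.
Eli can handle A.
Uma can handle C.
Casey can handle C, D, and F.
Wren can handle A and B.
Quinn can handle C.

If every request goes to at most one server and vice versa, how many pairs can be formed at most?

5

One maximum matching: Finn–F, Eli–A, Uma–C, Casey–D, Wren–B.
The set {Uma, Quinn} has only 1 neighbour ({C}), so by Hall's theorem at most 5 of the 6 servers can be matched.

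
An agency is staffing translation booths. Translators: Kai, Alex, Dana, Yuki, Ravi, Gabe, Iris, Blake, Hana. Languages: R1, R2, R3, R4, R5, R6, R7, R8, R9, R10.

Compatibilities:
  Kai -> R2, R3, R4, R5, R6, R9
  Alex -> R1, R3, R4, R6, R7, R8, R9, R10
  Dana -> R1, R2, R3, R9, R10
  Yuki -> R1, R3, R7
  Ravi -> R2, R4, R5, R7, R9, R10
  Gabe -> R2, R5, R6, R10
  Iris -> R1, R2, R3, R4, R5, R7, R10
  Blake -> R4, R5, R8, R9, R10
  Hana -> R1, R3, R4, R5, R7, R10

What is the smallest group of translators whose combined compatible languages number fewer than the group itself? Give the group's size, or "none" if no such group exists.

none

A matching saturating every translator exists, for instance Kai→R6, Alex→R1, Dana→R9, Yuki→R7, Ravi→R2, Gabe→R5, Iris→R10, Blake→R4, Hana→R3.
By Hall's marriage theorem, this means |N(S)| ≥ |S| for every subset S, so no violating subset exists.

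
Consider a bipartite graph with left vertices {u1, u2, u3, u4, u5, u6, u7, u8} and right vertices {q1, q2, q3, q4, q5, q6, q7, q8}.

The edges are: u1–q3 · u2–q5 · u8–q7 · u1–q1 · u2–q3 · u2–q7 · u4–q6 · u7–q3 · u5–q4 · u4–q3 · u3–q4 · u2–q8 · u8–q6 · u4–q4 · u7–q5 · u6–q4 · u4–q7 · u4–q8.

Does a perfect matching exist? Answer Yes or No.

The set {u3, u5, u6} has only 1 neighbour ({q4}), so by Hall's theorem at most 6 of the 8 left vertices can be matched.
Hence no matching covers every left vertex.

No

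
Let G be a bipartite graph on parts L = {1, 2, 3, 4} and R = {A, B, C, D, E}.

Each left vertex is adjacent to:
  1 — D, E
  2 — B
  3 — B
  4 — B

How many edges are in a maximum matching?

For example, pair 1→E, 2→B.
The set {2, 3, 4} has only 1 neighbour ({B}), so by Hall's theorem at most 2 of the 4 left vertices can be matched.

2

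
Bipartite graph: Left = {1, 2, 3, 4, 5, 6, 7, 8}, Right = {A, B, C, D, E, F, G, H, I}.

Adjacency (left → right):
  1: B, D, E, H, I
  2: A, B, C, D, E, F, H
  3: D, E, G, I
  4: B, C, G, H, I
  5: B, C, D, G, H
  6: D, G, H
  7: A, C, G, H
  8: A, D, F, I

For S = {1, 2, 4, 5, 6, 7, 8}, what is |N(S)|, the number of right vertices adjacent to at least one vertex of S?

The union of neighbours of {1, 2, 4, 5, 6, 7, 8} is {A, B, C, D, E, F, G, H, I}, which has 9 elements.
Since |N(S)| = 9 ≥ |S| = 7, Hall's condition holds for this subset.

9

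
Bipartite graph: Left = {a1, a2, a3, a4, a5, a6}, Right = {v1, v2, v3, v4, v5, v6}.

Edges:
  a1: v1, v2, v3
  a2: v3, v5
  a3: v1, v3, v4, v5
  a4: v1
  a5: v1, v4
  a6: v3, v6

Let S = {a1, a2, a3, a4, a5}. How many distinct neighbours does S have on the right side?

The union of neighbours of {a1, a2, a3, a4, a5} is {v1, v2, v3, v4, v5}, which has 5 elements.
Since |N(S)| = 5 ≥ |S| = 5, Hall's condition holds for this subset.

5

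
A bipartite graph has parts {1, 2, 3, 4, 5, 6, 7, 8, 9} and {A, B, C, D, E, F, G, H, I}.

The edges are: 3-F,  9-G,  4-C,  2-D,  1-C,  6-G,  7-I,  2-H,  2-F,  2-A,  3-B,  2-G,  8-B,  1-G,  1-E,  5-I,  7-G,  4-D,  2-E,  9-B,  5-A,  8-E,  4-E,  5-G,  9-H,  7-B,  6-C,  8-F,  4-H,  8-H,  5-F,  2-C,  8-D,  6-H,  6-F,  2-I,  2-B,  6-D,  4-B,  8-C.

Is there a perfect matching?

One maximum matching: 1-C, 2-A, 3-F, 4-E, 5-I, 6-H, 7-G, 8-D, 9-B.
Every left vertex is matched, so this is a perfect matching.

Yes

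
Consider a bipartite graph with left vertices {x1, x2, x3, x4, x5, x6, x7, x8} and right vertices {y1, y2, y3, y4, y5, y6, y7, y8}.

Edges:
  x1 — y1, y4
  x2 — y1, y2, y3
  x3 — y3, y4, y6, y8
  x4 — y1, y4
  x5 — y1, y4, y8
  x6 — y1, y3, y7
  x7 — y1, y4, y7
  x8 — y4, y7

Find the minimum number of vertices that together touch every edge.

{x2, x3, x5, x6, y1, y4, y7} is a vertex cover of size 7: every edge has an endpoint in this set.
No smaller cover exists because x1–y4, x2–y2, x3–y6, x4–y1, x5–y8, x6–y3, x7–y7 is a matching of size 7, and a cover must include an endpoint of each of these disjoint edges (König's theorem).

7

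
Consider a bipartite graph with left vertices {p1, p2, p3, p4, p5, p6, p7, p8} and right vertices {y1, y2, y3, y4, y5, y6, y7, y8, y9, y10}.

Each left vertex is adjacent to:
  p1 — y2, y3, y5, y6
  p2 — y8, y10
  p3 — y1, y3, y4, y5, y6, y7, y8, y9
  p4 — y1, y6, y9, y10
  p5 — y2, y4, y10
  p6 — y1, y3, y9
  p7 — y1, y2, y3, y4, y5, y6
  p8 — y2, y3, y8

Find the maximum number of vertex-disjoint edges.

8

For example, pair p1-y2, p2-y8, p3-y7, p4-y6, p5-y10, p6-y1, p7-y4, p8-y3.
This saturates every left vertex, so 8 is the maximum.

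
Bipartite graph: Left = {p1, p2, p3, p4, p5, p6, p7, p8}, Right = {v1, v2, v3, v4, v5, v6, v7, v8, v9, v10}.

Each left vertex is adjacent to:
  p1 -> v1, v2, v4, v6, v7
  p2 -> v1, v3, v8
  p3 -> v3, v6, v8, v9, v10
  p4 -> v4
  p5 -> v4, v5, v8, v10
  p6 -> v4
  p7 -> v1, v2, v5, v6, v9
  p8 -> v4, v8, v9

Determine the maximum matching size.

7

A valid assignment of size 7: p1–v6, p2–v1, p3–v3, p4–v4, p5–v10, p7–v2, p8–v9.
The set {p4, p6} has only 1 neighbour ({v4}), so by Hall's theorem at most 7 of the 8 left vertices can be matched.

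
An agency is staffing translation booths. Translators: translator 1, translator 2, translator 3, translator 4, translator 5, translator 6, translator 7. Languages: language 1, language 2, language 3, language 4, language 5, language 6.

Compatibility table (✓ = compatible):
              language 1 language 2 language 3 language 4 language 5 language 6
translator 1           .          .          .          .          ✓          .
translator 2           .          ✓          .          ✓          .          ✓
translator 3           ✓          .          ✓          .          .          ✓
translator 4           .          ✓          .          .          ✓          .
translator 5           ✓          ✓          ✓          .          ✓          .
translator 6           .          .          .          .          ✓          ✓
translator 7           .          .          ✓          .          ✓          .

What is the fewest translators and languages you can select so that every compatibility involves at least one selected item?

6

{translator 2, language 1, language 2, language 3, language 5, language 6} is a vertex cover of size 6: every edge has an endpoint in this set.
No smaller cover exists because translator 1–language 5, translator 2–language 4, translator 3–language 1, translator 4–language 2, translator 5–language 3, translator 6–language 6 is a matching of size 6, and a cover must include an endpoint of each of these disjoint edges (König's theorem).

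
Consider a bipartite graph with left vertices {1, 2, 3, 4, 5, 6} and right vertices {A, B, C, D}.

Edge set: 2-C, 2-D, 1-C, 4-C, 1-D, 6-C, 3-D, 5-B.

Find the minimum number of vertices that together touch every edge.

{5, C, D} is a vertex cover of size 3: every edge has an endpoint in this set.
No smaller cover exists because 1–D, 2–C, 5–B is a matching of size 3, and a cover must include an endpoint of each of these disjoint edges (König's theorem).

3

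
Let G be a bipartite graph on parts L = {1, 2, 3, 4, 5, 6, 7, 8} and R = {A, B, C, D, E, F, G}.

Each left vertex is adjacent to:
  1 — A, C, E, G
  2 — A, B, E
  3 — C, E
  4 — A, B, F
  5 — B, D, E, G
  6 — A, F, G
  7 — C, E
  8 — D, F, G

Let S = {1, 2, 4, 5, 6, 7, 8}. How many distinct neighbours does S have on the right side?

The union of neighbours of {1, 2, 4, 5, 6, 7, 8} is {A, B, C, D, E, F, G}, which has 7 elements.
Since |N(S)| = 7 ≥ |S| = 7, Hall's condition holds for this subset.

7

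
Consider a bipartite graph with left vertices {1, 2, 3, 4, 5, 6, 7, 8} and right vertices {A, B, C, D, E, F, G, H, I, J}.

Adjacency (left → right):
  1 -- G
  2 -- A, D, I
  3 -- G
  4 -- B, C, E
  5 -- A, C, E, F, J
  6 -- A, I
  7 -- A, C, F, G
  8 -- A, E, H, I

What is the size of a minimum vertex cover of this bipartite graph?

A maximum matching has 7 edges (e.g. 1–G, 2–D, 4–B, 5–J, 6–A, 7–F, 8–I).
By König's theorem the minimum vertex cover has the same size. One such cover is {2, 4, 5, 6, 7, 8, G}.

7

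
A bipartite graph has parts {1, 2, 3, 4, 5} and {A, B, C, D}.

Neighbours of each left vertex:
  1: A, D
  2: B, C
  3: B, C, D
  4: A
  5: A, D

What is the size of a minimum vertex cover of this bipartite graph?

The 4 edges 1–D, 2–C, 3–B, 4–A form a matching, so any vertex cover needs at least 4 vertices (one per matched edge).
Conversely {2, 3, A, D} meets every edge and has exactly 4 vertices, so 4 is optimal.

4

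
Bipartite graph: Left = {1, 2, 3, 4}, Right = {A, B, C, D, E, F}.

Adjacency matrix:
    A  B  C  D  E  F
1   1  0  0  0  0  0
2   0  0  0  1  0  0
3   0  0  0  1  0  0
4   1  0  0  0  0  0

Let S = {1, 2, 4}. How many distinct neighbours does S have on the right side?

The union of neighbours of {1, 2, 4} is {A, D}, which has 2 elements.
Since |N(S)| = 2 < |S| = 3, Hall's condition fails for this subset.

2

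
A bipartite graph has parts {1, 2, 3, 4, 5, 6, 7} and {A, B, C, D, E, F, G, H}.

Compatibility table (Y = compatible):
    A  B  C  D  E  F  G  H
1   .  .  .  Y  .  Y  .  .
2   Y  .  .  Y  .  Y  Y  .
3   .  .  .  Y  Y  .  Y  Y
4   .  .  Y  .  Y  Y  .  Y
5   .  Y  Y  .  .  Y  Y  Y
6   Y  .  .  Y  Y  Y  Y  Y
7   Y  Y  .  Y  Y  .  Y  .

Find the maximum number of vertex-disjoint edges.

For example, pair 1→D, 2→F, 3→E, 4→H, 5→B, 6→A, 7→G.
All 7 left vertices are matched, so no larger matching exists.

7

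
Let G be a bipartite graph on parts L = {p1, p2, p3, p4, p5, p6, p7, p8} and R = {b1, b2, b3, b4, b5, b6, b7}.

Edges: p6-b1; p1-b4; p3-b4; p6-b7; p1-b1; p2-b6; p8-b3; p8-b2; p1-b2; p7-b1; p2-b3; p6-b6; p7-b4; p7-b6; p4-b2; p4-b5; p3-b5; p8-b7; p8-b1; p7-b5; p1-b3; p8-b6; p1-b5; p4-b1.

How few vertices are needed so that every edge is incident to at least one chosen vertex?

A maximum matching has 7 edges (e.g. p1–b1, p2–b3, p3–b4, p4–b2, p6–b6, p7–b5, p8–b7).
By König's theorem the minimum vertex cover has the same size. One such cover is {p1, p2, p3, p4, p6, p7, p8}.

7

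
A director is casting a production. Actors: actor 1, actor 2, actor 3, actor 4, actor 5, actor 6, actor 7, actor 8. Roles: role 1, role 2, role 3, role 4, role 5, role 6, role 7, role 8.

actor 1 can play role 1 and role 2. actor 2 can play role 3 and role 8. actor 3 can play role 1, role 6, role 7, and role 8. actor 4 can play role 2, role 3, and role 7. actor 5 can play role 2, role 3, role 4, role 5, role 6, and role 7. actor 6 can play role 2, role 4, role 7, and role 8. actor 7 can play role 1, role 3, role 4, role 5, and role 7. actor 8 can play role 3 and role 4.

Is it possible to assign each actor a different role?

A valid assignment of size 8: actor 1-role 1, actor 2-role 8, actor 3-role 7, actor 4-role 2, actor 5-role 6, actor 6-role 4, actor 7-role 5, actor 8-role 3.
All 8 actors are covered.

Yes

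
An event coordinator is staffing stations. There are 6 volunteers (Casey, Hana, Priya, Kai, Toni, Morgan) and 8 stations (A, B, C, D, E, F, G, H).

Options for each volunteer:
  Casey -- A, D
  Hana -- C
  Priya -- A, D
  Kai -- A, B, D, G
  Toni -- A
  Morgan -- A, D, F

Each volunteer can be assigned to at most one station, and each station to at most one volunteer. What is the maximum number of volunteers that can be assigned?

One maximum matching: Casey–A, Hana–C, Priya–D, Kai–B, Morgan–F.
The set {Casey, Priya, Toni} has only 2 neighbours ({A, D}), so by Hall's theorem at most 5 of the 6 volunteers can be matched.

5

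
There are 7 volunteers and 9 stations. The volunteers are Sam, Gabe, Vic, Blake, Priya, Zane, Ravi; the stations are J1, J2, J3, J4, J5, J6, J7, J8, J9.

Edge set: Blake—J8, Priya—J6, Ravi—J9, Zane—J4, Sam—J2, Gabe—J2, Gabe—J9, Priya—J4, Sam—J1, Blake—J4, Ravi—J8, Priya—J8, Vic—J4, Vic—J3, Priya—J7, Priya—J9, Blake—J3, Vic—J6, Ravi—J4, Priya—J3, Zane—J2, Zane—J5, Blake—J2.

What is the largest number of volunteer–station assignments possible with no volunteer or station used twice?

7

A valid assignment of size 7: Sam-J1, Gabe-J2, Vic-J3, Blake-J8, Priya-J6, Zane-J5, Ravi-J9.
All 7 volunteers are matched, so no larger matching exists.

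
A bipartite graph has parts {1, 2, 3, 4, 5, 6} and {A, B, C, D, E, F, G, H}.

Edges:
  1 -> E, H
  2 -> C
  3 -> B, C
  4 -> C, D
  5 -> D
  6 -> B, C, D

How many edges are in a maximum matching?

4

For example, pair 1-E, 2-C, 3-B, 4-D.
The set {2, 3, 4, 5, 6} has only 3 neighbours ({B, C, D}), so by Hall's theorem at most 4 of the 6 left vertices can be matched.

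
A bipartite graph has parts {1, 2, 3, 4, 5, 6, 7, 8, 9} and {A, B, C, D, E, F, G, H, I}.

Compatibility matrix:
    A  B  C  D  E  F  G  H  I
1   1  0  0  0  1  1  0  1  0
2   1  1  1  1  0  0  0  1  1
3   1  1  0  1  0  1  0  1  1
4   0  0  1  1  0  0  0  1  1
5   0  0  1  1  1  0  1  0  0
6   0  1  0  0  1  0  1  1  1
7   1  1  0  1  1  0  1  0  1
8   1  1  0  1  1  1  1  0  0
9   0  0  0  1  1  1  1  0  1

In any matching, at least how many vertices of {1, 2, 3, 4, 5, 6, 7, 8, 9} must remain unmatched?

0

One maximum matching: 1–H, 2–B, 3–F, 4–D, 5–C, 6–I, 7–E, 8–A, 9–G.
This saturates every left vertex, so 9 is the maximum.
That matches 9 of the 9, leaving 0 unmatched; no matching can do better.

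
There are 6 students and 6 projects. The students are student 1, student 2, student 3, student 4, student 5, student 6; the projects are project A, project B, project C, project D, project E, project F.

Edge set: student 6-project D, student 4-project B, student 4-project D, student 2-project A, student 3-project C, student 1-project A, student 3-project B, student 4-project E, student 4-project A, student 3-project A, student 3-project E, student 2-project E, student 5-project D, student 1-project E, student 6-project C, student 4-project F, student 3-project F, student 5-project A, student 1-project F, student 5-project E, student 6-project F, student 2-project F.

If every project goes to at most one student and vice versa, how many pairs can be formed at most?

For example, pair student 1-project E, student 2-project A, student 3-project F, student 4-project B, student 5-project D, student 6-project C.
All 6 students are matched, so no larger matching exists.

6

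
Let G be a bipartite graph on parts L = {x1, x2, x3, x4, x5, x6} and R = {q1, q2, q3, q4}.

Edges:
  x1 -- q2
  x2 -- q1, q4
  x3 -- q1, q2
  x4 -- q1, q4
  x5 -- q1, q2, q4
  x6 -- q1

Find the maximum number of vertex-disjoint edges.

3

One maximum matching: x1-q2, x2-q4, x3-q1.
The set {x1, x2, x3, x4, x5, x6} has only 3 neighbours ({q1, q2, q4}), so by Hall's theorem at most 3 of the 6 left vertices can be matched.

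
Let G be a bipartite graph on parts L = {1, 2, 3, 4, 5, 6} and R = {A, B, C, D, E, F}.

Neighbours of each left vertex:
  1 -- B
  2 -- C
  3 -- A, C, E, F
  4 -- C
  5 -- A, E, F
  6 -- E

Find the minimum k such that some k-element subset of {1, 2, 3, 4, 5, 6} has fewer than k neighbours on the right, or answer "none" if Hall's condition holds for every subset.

Take S = {2, 4}. Its neighbourhood is {C}, so |N(S)| = 1 < |S| = 2.
No single vertex violates Hall's condition since each has at least one neighbour, so 2 is the minimum.

2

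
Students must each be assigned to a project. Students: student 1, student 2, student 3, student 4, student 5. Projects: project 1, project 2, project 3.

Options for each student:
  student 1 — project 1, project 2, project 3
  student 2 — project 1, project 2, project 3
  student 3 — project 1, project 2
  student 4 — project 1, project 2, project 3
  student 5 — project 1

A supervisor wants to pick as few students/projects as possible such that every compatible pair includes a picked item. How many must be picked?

{project 1, project 2, project 3} is a vertex cover of size 3: every edge has an endpoint in this set.
No smaller cover exists because student 1–project 2, student 2–project 3, student 3–project 1 is a matching of size 3, and a cover must include an endpoint of each of these disjoint edges (König's theorem).

3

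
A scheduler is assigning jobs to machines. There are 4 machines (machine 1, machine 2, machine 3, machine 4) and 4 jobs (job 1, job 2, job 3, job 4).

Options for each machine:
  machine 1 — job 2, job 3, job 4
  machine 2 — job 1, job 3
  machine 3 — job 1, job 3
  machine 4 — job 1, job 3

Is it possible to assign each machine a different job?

The set {machine 2, machine 3, machine 4} has only 2 neighbours ({job 1, job 3}), so by Hall's theorem at most 3 of the 4 machines can be matched.
Hence no matching covers every machine.

No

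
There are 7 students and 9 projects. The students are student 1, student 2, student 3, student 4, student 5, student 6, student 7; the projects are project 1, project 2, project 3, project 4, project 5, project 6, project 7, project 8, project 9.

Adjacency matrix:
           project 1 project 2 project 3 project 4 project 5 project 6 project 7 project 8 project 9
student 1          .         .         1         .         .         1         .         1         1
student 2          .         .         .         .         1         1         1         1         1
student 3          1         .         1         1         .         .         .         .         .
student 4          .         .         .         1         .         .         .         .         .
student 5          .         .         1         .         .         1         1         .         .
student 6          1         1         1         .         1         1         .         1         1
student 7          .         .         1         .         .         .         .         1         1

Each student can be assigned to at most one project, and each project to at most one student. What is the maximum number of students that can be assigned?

For example, pair student 1–project 8, student 2–project 6, student 3–project 1, student 4–project 4, student 5–project 7, student 6–project 3, student 7–project 9.
All 7 students are matched, so no larger matching exists.

7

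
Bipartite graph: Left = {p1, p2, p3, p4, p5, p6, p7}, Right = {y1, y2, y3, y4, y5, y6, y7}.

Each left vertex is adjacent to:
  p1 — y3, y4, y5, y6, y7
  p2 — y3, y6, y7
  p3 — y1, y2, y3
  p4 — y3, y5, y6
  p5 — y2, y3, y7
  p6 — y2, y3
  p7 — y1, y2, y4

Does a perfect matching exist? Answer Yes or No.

Yes

For example, pair p1→y4, p2→y6, p3→y3, p4→y5, p5→y7, p6→y2, p7→y1.
All 7 left vertices are covered.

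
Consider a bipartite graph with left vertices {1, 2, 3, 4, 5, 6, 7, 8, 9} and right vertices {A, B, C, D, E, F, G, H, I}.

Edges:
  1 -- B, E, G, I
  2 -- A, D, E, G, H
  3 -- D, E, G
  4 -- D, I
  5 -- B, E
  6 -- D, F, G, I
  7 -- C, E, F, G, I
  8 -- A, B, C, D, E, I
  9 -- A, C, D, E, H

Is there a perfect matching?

Yes

For example, pair 1–G, 2–H, 3–D, 4–I, 5–B, 6–F, 7–C, 8–E, 9–A.
All 9 left vertices are covered.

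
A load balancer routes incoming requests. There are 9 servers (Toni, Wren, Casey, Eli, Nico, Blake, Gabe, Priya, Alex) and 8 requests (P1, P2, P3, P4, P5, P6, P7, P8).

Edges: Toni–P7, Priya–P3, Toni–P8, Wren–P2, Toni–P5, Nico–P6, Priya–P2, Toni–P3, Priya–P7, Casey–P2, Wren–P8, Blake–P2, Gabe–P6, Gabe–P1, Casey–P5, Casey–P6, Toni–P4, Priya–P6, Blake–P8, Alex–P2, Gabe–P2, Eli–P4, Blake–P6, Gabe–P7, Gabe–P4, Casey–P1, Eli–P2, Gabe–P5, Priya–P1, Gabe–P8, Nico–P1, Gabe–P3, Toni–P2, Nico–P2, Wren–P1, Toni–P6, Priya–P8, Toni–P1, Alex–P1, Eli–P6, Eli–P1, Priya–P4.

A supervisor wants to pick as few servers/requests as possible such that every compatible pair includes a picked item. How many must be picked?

8

{P1, P2, P3, P4, P5, P6, P7, P8} is a vertex cover of size 8: every edge has an endpoint in this set.
No smaller cover exists because Toni–P7, Wren–P8, Casey–P5, Eli–P4, Nico–P2, Blake–P6, Gabe–P3, Priya–P1 is a matching of size 8, and a cover must include an endpoint of each of these disjoint edges (König's theorem).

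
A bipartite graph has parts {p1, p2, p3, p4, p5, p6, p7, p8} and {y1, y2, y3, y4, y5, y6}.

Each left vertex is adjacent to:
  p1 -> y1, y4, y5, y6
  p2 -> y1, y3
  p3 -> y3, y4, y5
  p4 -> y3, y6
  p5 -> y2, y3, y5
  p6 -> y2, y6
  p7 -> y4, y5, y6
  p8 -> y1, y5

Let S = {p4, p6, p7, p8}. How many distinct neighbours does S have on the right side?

The union of neighbours of {p4, p6, p7, p8} is {y1, y2, y3, y4, y5, y6}, which has 6 elements.
Since |N(S)| = 6 ≥ |S| = 4, Hall's condition holds for this subset.

6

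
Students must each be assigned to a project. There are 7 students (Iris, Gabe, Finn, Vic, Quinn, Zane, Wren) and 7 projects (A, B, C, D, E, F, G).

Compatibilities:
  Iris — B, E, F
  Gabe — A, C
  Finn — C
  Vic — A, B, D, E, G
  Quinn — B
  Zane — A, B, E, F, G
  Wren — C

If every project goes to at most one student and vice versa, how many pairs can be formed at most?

For example, pair Iris→F, Gabe→A, Finn→C, Vic→E, Quinn→B, Zane→G.
The set {Finn, Wren} has only 1 neighbour ({C}), so by Hall's theorem at most 6 of the 7 students can be matched.

6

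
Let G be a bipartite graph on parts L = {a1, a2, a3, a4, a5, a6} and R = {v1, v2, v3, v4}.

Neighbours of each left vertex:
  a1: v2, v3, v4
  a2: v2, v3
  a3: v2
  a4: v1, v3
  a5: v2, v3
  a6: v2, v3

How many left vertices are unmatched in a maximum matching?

2

One maximum matching: a1→v4, a2→v3, a3→v2, a4→v1.
The set {a2, a3, a5, a6} has only 2 neighbours ({v2, v3}), so by Hall's theorem at most 4 of the 6 left vertices can be matched.
That matches 4 of the 6, leaving 2 unmatched; no matching can do better.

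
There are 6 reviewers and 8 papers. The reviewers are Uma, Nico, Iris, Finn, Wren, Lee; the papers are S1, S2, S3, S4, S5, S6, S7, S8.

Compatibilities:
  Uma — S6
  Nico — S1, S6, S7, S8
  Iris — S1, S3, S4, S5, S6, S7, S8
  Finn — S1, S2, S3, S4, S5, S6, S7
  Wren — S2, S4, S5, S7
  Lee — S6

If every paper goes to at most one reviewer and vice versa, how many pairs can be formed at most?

A valid assignment of size 5: Uma–S6, Nico–S8, Iris–S3, Finn–S7, Wren–S2.
The set {Uma, Lee} has only 1 neighbour ({S6}), so by Hall's theorem at most 5 of the 6 reviewers can be matched.

5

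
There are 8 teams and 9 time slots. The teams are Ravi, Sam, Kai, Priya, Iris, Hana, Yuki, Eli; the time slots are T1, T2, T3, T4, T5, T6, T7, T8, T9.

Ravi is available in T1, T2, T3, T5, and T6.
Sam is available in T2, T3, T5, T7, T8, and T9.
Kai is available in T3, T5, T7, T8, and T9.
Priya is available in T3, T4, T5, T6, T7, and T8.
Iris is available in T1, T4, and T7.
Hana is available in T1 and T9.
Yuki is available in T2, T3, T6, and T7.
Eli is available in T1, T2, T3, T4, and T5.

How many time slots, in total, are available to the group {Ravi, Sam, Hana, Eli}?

The union of neighbours of {Ravi, Sam, Hana, Eli} is {T1, T2, T3, T4, T5, T6, T7, T8, T9}, which has 9 elements.
Since |N(S)| = 9 ≥ |S| = 4, Hall's condition holds for this subset.

9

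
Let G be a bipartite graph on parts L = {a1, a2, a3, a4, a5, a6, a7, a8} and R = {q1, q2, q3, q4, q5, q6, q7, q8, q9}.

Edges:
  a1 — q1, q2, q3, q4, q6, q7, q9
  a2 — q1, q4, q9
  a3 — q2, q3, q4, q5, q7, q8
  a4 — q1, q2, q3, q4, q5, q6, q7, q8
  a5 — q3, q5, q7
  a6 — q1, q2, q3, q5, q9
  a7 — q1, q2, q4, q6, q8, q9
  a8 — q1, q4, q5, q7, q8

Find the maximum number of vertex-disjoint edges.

8

A valid assignment of size 8: a1-q1, a2-q9, a3-q8, a4-q7, a5-q5, a6-q3, a7-q6, a8-q4.
This saturates every left vertex, so 8 is the maximum.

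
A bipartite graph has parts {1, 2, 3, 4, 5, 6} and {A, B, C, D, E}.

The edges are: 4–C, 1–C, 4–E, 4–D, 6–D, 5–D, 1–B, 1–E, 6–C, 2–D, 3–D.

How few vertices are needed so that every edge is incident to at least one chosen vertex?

4

{1, 4, 6, D} is a vertex cover of size 4: every edge has an endpoint in this set.
No smaller cover exists because 1–B, 2–D, 4–E, 6–C is a matching of size 4, and a cover must include an endpoint of each of these disjoint edges (König's theorem).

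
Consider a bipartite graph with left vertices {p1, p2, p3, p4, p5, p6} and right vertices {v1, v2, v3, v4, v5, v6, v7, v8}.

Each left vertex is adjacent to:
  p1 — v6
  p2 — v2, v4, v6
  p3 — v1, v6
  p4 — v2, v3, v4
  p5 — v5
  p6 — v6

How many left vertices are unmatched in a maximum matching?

1

For example, pair p1→v6, p2→v4, p3→v1, p4→v2, p5→v5.
The set {p1, p6} has only 1 neighbour ({v6}), so by Hall's theorem at most 5 of the 6 left vertices can be matched.
That matches 5 of the 6, leaving 1 unmatched; no matching can do better.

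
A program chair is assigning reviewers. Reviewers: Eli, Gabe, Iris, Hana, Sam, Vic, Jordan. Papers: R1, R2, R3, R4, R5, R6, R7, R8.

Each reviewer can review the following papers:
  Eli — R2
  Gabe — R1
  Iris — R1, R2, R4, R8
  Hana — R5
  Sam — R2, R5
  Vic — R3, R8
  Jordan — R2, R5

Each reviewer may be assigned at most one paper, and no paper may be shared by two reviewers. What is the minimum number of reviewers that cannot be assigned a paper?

A valid assignment of size 5: Eli→R2, Gabe→R1, Iris→R4, Hana→R5, Vic→R8.
The set {Eli, Hana, Sam, Jordan} has only 2 neighbours ({R2, R5}), so by Hall's theorem at most 5 of the 7 reviewers can be matched.
That matches 5 of the 7, leaving 2 unmatched; no matching can do better.

2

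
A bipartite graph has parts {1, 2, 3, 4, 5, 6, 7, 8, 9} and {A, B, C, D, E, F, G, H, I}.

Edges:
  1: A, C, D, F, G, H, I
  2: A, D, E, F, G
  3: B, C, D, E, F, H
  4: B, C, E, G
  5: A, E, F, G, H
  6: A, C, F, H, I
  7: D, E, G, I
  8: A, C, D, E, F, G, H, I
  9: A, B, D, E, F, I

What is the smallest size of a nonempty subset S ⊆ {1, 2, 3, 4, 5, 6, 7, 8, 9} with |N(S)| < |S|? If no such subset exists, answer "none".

A matching saturating every left vertex exists, for instance 1→H, 2→F, 3→B, 4→C, 5→G, 6→I, 7→D, 8→E, 9→A.
By Hall's marriage theorem, this means |N(S)| ≥ |S| for every subset S, so no violating subset exists.

none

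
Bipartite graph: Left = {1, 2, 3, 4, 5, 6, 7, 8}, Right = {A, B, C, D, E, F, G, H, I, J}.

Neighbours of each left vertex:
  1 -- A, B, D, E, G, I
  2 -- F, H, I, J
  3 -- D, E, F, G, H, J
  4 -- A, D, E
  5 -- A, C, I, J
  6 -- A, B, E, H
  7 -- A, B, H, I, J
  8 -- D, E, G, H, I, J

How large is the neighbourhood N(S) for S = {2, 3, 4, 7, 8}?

The union of neighbours of {2, 3, 4, 7, 8} is {A, B, D, E, F, G, H, I, J}, which has 9 elements.
Since |N(S)| = 9 ≥ |S| = 5, Hall's condition holds for this subset.

9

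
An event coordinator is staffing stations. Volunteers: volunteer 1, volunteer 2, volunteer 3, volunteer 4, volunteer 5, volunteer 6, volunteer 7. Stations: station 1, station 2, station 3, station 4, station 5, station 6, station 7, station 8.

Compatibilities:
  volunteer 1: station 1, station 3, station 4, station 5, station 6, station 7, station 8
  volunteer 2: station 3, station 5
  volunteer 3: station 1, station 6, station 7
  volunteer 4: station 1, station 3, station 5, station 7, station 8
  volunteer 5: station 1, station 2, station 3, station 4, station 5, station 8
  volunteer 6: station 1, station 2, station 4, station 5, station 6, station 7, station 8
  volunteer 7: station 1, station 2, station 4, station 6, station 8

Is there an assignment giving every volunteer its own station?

One maximum matching: volunteer 1→station 3, volunteer 2→station 5, volunteer 3→station 1, volunteer 4→station 7, volunteer 5→station 8, volunteer 6→station 6, volunteer 7→station 2.
All 7 volunteers are covered.

Yes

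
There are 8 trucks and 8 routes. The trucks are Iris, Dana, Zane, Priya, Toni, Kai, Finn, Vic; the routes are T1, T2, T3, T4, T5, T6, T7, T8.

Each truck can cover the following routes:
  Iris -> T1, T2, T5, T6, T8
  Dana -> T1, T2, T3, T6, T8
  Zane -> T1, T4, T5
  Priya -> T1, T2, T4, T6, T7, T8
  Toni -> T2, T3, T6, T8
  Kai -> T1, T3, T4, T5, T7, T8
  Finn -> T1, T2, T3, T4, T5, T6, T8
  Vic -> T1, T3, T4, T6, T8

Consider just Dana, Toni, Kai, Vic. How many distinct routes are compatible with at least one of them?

The union of neighbours of {Dana, Toni, Kai, Vic} is {T1, T2, T3, T4, T5, T6, T7, T8}, which has 8 elements.
Since |N(S)| = 8 ≥ |S| = 4, Hall's condition holds for this subset.

8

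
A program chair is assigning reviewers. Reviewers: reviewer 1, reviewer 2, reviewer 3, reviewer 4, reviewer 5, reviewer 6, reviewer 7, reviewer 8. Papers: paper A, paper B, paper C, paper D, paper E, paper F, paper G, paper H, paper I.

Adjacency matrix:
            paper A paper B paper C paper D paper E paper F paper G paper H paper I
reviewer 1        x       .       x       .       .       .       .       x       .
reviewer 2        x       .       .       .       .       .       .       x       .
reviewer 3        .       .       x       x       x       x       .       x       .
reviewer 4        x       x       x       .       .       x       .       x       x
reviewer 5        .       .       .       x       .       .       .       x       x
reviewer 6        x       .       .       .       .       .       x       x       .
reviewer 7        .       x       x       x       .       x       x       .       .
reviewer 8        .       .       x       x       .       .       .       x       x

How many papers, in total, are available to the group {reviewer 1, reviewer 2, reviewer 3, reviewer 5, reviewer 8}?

7

The union of neighbours of {reviewer 1, reviewer 2, reviewer 3, reviewer 5, reviewer 8} is {paper A, paper C, paper D, paper E, paper F, paper H, paper I}, which has 7 elements.
Since |N(S)| = 7 ≥ |S| = 5, Hall's condition holds for this subset.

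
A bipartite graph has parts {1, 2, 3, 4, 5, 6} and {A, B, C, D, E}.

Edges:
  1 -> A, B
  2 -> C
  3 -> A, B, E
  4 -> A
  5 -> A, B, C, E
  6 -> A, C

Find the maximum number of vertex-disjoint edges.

A valid assignment of size 4: 1-B, 2-C, 3-E, 4-A.
The set {1, 2, 3, 4, 5, 6} has only 4 neighbours ({A, B, C, E}), so by Hall's theorem at most 4 of the 6 left vertices can be matched.

4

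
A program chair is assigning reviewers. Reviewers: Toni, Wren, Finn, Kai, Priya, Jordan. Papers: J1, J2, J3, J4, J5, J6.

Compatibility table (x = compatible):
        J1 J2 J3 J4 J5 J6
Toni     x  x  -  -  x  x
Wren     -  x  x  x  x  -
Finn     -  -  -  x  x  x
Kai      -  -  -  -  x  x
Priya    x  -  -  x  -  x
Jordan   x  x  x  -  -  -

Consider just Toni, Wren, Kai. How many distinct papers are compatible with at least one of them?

The union of neighbours of {Toni, Wren, Kai} is {J1, J2, J3, J4, J5, J6}, which has 6 elements.
Since |N(S)| = 6 ≥ |S| = 3, Hall's condition holds for this subset.

6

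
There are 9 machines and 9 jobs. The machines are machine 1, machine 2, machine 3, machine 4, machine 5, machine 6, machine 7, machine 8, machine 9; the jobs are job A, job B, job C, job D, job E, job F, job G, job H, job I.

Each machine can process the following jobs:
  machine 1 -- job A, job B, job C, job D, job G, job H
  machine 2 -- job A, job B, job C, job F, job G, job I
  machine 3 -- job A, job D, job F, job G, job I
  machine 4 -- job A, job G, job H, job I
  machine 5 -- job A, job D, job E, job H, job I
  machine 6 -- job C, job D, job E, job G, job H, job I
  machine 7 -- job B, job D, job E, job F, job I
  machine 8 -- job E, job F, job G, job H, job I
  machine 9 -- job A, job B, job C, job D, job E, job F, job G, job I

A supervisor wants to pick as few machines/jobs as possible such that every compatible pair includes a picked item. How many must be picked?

{machine 1, machine 2, machine 3, machine 4, machine 5, machine 6, machine 7, machine 8, machine 9} is a vertex cover of size 9: every edge has an endpoint in this set.
No smaller cover exists because machine 1–job D, machine 2–job G, machine 3–job I, machine 4–job A, machine 5–job E, machine 6–job C, machine 7–job B, machine 8–job H, machine 9–job F is a matching of size 9, and a cover must include an endpoint of each of these disjoint edges (König's theorem).

9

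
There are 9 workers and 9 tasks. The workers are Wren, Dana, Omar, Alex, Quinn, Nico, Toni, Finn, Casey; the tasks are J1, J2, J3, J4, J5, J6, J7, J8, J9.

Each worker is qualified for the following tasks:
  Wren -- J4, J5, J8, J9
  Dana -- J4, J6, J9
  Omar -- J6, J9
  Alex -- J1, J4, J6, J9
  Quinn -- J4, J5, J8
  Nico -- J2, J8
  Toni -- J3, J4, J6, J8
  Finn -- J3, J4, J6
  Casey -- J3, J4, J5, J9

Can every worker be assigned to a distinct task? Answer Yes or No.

No

The set {Wren, Dana, Omar, Quinn, Toni, Finn, Casey} has only 6 neighbours ({J3, J4, J5, J6, J8, J9}), so by Hall's theorem at most 8 of the 9 workers can be matched.
Hence no matching covers every worker.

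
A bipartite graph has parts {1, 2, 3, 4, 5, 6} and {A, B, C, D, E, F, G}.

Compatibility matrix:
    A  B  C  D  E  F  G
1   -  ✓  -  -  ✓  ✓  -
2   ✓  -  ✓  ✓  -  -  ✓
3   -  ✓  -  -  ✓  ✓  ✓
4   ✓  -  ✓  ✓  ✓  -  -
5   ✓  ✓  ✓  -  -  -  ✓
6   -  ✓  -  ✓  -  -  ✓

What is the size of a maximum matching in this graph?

For example, pair 1–F, 2–D, 3–G, 4–E, 5–C, 6–B.
All 6 left vertices are matched, so no larger matching exists.

6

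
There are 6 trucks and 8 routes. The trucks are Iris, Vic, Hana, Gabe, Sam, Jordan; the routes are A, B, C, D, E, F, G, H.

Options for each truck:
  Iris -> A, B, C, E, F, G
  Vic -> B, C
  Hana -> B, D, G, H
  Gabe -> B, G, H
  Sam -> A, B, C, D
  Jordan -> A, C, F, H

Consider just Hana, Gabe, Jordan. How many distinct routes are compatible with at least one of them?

The union of neighbours of {Hana, Gabe, Jordan} is {A, B, C, D, F, G, H}, which has 7 elements.
Since |N(S)| = 7 ≥ |S| = 3, Hall's condition holds for this subset.

7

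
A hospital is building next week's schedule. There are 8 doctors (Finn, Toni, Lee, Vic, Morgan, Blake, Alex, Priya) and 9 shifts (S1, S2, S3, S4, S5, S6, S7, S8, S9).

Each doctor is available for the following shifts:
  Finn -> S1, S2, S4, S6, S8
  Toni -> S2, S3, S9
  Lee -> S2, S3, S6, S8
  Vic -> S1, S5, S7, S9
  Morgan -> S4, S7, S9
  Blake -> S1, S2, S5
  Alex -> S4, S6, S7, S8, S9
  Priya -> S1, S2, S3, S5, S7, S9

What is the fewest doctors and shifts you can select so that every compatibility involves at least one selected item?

8

A maximum matching has 8 edges (e.g. Finn–S1, Toni–S9, Lee–S8, Vic–S7, Morgan–S4, Blake–S5, Alex–S6, Priya–S2).
By König's theorem the minimum vertex cover has the same size. One such cover is {Finn, Toni, Lee, Vic, Morgan, Blake, Alex, Priya}.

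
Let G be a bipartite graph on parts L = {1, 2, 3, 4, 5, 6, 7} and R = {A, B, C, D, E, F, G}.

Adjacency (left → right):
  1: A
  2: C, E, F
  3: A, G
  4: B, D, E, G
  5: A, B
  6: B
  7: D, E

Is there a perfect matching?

No

The set {1, 5, 6} has only 2 neighbours ({A, B}), so by Hall's theorem at most 6 of the 7 left vertices can be matched.
Hence no matching covers every left vertex.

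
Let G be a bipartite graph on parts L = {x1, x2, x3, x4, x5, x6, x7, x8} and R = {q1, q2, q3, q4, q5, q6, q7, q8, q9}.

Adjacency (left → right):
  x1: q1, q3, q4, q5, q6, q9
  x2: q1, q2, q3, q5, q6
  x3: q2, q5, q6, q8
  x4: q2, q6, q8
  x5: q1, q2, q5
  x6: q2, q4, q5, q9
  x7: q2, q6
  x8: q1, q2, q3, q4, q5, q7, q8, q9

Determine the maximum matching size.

8

A valid assignment of size 8: x1→q6, x2→q3, x3→q5, x4→q8, x5→q1, x6→q4, x7→q2, x8→q9.
This saturates every left vertex, so 8 is the maximum.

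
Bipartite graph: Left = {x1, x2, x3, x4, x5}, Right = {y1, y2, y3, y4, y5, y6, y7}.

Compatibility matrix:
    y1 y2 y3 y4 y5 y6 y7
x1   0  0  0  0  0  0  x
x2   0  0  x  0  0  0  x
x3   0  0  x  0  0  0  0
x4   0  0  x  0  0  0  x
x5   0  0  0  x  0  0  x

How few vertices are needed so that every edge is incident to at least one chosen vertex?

3

{x5, y3, y7} is a vertex cover of size 3: every edge has an endpoint in this set.
No smaller cover exists because x1–y7, x2–y3, x5–y4 is a matching of size 3, and a cover must include an endpoint of each of these disjoint edges (König's theorem).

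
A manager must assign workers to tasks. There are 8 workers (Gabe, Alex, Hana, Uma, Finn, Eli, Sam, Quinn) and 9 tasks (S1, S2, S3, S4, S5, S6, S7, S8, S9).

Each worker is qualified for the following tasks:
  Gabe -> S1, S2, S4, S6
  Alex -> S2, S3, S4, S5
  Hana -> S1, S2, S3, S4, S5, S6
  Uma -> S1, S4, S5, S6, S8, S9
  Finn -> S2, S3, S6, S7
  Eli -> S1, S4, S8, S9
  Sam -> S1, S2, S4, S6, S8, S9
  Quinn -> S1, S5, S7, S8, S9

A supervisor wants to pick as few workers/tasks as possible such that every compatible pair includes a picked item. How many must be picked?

8

{Gabe, Alex, Hana, Uma, Finn, Eli, Sam, Quinn} is a vertex cover of size 8: every edge has an endpoint in this set.
No smaller cover exists because Gabe–S4, Alex–S5, Hana–S1, Uma–S6, Finn–S3, Eli–S9, Sam–S2, Quinn–S7 is a matching of size 8, and a cover must include an endpoint of each of these disjoint edges (König's theorem).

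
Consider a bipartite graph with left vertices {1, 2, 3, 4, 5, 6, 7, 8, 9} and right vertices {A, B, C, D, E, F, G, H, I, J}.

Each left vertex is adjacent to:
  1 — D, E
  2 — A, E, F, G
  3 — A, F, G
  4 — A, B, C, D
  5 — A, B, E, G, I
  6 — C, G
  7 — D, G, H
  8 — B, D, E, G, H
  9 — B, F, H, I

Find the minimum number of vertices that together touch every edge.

{1, 2, 3, 4, 5, 6, 7, 8, 9} is a vertex cover of size 9: every edge has an endpoint in this set.
No smaller cover exists because 1–D, 2–F, 3–A, 4–C, 5–I, 6–G, 7–H, 8–E, 9–B is a matching of size 9, and a cover must include an endpoint of each of these disjoint edges (König's theorem).

9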